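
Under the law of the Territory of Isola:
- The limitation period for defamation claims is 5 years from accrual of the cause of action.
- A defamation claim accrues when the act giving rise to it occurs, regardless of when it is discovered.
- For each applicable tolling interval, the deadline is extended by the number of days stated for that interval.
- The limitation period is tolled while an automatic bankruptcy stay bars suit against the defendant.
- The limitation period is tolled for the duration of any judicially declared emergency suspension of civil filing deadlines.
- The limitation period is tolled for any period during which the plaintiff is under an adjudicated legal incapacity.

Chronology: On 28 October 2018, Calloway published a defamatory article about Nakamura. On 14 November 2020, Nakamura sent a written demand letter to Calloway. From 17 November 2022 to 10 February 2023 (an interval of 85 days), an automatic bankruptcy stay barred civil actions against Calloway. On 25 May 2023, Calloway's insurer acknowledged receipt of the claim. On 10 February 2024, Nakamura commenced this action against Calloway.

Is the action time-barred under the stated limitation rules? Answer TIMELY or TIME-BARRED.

The claim accrued on 28 October 2018, when the wrongful act occurred.
Adding the 5 years base period to 28 October 2018 gives a deadline of 28 October 2023, before any tolling.
Because the automatic bankruptcy stay ran from 17 November 2022 to 10 February 2023, the deadline is extended by 85 days to 21 January 2024.
None of the other events listed affects the running of the period under the stated rules.
Filing on 10 February 2024 missed the 21 January 2024 deadline — the action is time-barred.

TIME-BARRED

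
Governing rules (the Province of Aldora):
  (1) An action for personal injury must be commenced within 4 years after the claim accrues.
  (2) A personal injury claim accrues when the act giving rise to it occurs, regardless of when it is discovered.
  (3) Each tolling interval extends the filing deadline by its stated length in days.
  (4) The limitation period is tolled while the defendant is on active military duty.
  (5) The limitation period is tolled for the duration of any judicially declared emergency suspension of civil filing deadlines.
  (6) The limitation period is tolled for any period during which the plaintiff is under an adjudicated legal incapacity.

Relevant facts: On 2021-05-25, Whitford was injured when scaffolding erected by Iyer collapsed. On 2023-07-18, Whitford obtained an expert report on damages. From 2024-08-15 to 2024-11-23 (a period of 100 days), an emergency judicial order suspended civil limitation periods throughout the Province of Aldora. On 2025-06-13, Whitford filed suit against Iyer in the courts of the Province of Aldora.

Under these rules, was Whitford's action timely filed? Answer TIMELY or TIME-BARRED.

TIMELY

The limitation period began to run on 2021-05-25.
Adding the 4 years base period to 2021-05-25 gives a deadline of 2025-05-25, before any tolling.
Because the emergency suspension of filing deadlines ran from 2024-08-15 to 2024-11-23, the deadline is extended by 100 days to 2025-09-02.
None of the other events listed affects the running of the period under the stated rules.
Whitford filed on 2025-06-13, before the 2025-09-02 deadline, so the action is timely.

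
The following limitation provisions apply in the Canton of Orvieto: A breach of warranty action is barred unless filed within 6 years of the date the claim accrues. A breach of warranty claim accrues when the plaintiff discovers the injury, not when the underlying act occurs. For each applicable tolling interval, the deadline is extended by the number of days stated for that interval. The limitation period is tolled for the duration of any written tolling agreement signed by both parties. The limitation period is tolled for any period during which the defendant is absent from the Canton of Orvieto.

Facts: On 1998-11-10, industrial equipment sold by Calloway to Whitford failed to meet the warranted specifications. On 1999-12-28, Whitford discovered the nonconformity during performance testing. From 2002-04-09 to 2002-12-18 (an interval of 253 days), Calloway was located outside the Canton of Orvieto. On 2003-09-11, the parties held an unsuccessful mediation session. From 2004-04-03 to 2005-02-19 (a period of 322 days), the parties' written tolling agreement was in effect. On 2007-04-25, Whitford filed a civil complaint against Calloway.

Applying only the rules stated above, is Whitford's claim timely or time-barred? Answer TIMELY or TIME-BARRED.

The claim did not accrue until Whitford discovered the injury on 1999-12-28; the 1998-11-10 act date does not start the clock under the stated rule.
The untolled deadline — 6 years after 1999-12-28 — is 2005-12-28.
The period was tolled for 253 days by the defendant's absence from the jurisdiction (2002-04-09 to 2002-12-18), pushing the deadline to 2006-09-07.
Because the written tolling agreement ran from 2004-04-03 to 2005-02-19, the deadline is extended by 322 days to 2007-07-26.
None of the other events listed affects the running of the period under the stated rules.
Whitford filed on 2007-04-25, before the 2007-07-26 deadline, so the action is timely.

TIMELY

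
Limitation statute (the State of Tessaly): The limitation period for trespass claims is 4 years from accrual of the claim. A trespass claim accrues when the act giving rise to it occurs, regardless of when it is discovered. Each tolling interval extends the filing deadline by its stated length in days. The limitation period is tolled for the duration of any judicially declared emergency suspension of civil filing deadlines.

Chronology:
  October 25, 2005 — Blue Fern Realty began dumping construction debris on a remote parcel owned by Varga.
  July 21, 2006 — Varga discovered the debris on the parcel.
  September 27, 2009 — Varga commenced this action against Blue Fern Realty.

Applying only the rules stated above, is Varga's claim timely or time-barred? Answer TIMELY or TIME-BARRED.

Accrual is governed by the date of the act, so the period began to run on October 25, 2005; the later discovery on July 21, 2006 is irrelevant under the stated rule.
4 years from October 25, 2005 is October 25, 2009.
The September 27, 2009 filing precedes the October 25, 2009 deadline; the claim is timely.

TIMELY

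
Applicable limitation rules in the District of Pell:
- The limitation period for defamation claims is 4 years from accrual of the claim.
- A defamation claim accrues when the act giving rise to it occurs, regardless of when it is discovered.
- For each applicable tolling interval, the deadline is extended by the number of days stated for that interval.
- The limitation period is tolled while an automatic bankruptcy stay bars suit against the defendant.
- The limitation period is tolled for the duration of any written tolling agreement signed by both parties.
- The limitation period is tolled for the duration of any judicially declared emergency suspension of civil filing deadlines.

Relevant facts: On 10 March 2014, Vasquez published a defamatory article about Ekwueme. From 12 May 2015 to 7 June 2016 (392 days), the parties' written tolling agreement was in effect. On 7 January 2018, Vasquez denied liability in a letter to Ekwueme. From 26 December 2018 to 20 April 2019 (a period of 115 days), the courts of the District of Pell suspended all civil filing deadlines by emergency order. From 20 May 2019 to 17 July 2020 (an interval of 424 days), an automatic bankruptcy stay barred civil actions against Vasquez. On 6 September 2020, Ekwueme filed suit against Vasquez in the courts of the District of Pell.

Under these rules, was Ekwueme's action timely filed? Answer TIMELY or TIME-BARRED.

The limitation period began to run on 10 March 2014.
4 years from 10 March 2014 is 10 March 2018.
The written tolling agreement from 12 May 2015 to 7 June 2016 tolled the period for 392 days, extending the deadline to 6 April 2019.
The period was tolled for 115 days by the emergency suspension of filing deadlines (26 December 2018 to 20 April 2019), pushing the deadline to 30 July 2019.
The period was tolled for 424 days by the automatic bankruptcy stay (20 May 2019 to 17 July 2020), pushing the deadline to 26 September 2020.
Nothing else in the chronology tolls or restarts the period.
The 6 September 2020 filing precedes the 26 September 2020 deadline; the claim is timely.

TIMELY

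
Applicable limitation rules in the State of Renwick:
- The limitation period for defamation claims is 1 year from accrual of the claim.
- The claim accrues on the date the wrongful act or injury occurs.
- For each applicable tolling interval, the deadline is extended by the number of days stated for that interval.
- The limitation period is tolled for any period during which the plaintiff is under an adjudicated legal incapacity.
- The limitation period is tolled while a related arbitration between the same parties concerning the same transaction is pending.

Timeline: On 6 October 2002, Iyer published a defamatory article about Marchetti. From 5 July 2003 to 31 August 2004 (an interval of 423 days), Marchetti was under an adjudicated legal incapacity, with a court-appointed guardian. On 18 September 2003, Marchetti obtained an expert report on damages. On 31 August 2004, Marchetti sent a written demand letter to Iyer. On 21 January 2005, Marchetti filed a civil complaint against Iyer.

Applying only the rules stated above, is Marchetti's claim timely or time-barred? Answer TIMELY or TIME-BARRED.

The claim accrued on 6 October 2002, the date of the act.
1 year from 6 October 2002 is 6 October 2003.
The plaintiff's legal incapacity from 5 July 2003 to 31 August 2004 tolled the period for 423 days, extending the deadline to 2 December 2004.
None of the other events listed affects the running of the period under the stated rules.
The 21 January 2005 filing falls after the 2 December 2004 deadline; the claim is time-barred.

TIME-BARRED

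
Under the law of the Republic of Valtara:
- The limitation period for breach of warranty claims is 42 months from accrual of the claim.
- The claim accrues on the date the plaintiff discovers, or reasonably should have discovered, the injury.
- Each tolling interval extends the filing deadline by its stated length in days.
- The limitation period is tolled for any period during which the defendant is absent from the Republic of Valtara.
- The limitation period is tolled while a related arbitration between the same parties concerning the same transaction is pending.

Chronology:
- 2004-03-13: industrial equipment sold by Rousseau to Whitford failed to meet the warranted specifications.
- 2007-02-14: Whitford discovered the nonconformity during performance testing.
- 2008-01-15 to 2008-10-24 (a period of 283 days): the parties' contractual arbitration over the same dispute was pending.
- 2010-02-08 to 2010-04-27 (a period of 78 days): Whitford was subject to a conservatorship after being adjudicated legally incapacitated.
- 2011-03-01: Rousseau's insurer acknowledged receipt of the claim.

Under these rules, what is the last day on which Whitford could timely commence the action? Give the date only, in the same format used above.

2011-05-24

The claim did not accrue until Whitford discovered the injury on 2007-02-14; the 2004-03-13 act date does not start the clock under the stated rule.
42 months from 2007-02-14 is 2010-08-14.
The period was tolled for 283 days by the pending related arbitration (2008-01-15 to 2008-10-24), pushing the deadline to 2011-05-24.
Although the plaintiff's incapacity ran from 2010-02-08 to 2010-04-27, the stated rules do not make that a tolling event, so it is disregarded.
Nothing else in the chronology tolls or restarts the period.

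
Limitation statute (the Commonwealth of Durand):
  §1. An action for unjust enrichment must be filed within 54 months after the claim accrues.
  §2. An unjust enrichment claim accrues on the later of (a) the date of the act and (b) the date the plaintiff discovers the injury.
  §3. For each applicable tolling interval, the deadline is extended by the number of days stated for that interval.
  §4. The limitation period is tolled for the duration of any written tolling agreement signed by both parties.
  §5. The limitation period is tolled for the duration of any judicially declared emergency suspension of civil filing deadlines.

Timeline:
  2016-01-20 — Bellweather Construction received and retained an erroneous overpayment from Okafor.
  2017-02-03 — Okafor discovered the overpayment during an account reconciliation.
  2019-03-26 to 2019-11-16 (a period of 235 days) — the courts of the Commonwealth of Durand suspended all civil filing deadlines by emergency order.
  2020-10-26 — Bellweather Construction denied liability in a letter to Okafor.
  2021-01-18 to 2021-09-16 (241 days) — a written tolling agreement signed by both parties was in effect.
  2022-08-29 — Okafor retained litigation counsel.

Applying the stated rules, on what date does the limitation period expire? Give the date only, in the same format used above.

Taking the later of the act (2016-01-20) and discovery (2017-02-03), the claim accrued on 2017-02-03.
Adding the 54 months base period to 2017-02-03 gives a deadline of 2021-08-03, before any tolling.
The period was tolled for 235 days by the emergency suspension of filing deadlines (2019-03-26 to 2019-11-16), pushing the deadline to 2022-03-26.
Because the written tolling agreement ran from 2021-01-18 to 2021-09-16, the deadline is extended by 241 days to 2022-11-22.
None of the other events listed affects the running of the period under the stated rules.

2022-11-22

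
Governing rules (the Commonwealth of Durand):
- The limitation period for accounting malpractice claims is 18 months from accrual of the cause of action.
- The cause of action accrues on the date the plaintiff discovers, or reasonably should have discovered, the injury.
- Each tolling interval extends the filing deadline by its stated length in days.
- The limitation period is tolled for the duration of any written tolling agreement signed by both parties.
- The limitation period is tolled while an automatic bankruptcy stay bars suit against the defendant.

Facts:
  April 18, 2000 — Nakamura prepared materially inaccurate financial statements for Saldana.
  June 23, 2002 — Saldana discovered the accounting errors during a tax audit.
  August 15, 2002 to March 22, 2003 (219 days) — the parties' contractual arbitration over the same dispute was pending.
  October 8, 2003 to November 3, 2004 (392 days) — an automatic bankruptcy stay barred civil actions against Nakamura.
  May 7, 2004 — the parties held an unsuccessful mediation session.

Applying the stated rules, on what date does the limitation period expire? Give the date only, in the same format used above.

January 18, 2005

Under the discovery rule, the claim accrued on June 23, 2002, when Saldana discovered the injury — not on the April 18, 2000 date of the underlying act.
18 months from June 23, 2002 is December 23, 2003.
The automatic bankruptcy stay from October 8, 2003 to November 3, 2004 tolled the period for 392 days, extending the deadline to January 18, 2005.
Although a pending arbitration ran from August 15, 2002 to March 22, 2003, the stated rules do not make that a tolling event, so it is disregarded.
The other events in the timeline have no effect on the limitation period under the stated rules.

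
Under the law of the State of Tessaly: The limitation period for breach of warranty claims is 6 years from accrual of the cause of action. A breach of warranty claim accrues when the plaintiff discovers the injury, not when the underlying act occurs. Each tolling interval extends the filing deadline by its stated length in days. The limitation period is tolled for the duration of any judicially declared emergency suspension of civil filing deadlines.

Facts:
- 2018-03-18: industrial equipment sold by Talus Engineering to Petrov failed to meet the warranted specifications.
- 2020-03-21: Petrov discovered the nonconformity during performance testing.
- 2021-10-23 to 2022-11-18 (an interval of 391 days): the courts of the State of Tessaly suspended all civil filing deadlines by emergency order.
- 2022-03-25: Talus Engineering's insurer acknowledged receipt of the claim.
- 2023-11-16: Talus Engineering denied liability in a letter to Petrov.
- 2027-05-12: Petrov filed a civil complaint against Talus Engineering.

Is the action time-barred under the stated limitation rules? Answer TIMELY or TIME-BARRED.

TIME-BARRED

Under the discovery rule, the claim accrued on 2020-03-21, when Petrov discovered the injury — not on the 2018-03-18 date of the underlying act.
The untolled deadline — 6 years after 2020-03-21 — is 2026-03-21.
The period was tolled for 391 days by the emergency suspension of filing deadlines (2021-10-23 to 2022-11-18), pushing the deadline to 2027-04-16.
Nothing else in the chronology tolls or restarts the period.
Filing on 2027-05-12 missed the 2027-04-16 deadline — the action is time-barred.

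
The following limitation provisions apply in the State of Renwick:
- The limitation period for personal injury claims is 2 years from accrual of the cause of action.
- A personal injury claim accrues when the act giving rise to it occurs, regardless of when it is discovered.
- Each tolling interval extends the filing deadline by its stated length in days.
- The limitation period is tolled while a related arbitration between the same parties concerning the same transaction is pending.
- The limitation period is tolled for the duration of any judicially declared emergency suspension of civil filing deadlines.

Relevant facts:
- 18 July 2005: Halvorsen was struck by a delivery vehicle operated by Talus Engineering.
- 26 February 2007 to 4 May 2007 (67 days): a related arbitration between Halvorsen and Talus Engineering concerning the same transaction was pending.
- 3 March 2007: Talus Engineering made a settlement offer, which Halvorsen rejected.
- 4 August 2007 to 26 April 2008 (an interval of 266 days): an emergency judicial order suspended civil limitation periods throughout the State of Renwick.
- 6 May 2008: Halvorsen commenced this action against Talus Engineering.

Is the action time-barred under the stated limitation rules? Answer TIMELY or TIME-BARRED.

The claim accrued on 18 July 2005, when the wrongful act occurred.
2 years from 18 July 2005 is 18 July 2007.
Because the pending related arbitration ran from 26 February 2007 to 4 May 2007, the deadline is extended by 67 days to 23 September 2007.
Because the emergency suspension of filing deadlines ran from 4 August 2007 to 26 April 2008, the deadline is extended by 266 days to 15 June 2008.
Nothing else in the chronology tolls or restarts the period.
Halvorsen filed on 6 May 2008, before the 15 June 2008 deadline, so the action is timely.

TIMELY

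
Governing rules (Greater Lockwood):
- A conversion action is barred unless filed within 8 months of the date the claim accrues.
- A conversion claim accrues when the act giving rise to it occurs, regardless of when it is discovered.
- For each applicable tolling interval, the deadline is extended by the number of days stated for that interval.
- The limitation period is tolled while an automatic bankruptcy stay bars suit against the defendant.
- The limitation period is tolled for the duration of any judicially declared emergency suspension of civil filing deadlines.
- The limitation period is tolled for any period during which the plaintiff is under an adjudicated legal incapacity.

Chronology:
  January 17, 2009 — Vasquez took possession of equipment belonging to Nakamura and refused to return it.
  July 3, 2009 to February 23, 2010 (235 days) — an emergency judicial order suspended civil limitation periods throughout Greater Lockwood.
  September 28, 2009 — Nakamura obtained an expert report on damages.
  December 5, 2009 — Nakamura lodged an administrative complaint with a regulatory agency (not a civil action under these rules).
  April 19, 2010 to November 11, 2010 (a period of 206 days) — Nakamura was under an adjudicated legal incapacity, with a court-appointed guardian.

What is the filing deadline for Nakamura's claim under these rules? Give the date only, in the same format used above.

The claim accrued on January 17, 2009, the date of the act.
The untolled deadline — 8 months after January 17, 2009 — is September 17, 2009.
The emergency suspension of filing deadlines from July 3, 2009 to February 23, 2010 tolled the period for 235 days, extending the deadline to May 10, 2010.
The period was tolled for 206 days by the plaintiff's legal incapacity (April 19, 2010 to November 11, 2010), pushing the deadline to December 2, 2010.
Nothing else in the chronology tolls or restarts the period.

December 2, 2010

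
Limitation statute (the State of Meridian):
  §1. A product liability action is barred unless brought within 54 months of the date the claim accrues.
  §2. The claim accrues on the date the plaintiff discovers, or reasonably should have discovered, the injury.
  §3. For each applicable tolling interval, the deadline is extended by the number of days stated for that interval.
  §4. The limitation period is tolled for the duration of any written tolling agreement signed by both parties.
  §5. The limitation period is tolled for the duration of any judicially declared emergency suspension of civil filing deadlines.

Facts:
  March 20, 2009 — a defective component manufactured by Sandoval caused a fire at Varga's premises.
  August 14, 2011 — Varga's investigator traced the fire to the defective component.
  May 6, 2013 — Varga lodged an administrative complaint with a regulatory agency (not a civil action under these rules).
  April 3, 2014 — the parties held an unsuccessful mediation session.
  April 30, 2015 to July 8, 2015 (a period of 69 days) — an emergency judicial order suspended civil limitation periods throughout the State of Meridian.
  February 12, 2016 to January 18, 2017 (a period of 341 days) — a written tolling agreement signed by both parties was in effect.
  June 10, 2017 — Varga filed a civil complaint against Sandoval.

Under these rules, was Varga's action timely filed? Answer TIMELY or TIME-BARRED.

The claim did not accrue until Varga discovered the injury on August 14, 2011; the March 20, 2009 act date does not start the clock under the stated rule.
54 months from August 14, 2011 is February 14, 2016.
The emergency suspension of filing deadlines from April 30, 2015 to July 8, 2015 tolled the period for 69 days, extending the deadline to April 23, 2016.
The written tolling agreement from February 12, 2016 to January 18, 2017 tolled the period for 341 days, extending the deadline to March 30, 2017.
None of the other events listed affects the running of the period under the stated rules.
The June 10, 2017 filing falls after the March 30, 2017 deadline; the claim is time-barred.

TIME-BARRED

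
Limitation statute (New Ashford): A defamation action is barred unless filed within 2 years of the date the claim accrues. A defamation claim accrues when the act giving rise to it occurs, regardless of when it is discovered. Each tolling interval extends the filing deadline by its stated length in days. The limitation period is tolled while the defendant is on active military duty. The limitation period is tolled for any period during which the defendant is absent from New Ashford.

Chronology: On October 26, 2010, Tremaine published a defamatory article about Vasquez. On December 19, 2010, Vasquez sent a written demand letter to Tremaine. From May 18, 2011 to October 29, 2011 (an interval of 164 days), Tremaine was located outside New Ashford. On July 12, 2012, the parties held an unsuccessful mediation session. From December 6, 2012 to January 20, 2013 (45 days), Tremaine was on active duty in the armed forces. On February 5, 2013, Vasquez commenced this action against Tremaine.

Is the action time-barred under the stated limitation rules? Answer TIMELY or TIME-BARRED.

The limitation period began to run on October 26, 2010.
The untolled deadline — 2 years after October 26, 2010 — is October 26, 2012.
The period was tolled for 164 days by the defendant's absence from the jurisdiction (May 18, 2011 to October 29, 2011), pushing the deadline to April 8, 2013.
The period was tolled for 45 days by the defendant's active military service (December 6, 2012 to January 20, 2013), pushing the deadline to May 23, 2013.
Nothing else in the chronology tolls or restarts the period.
The February 5, 2013 filing precedes the May 23, 2013 deadline; the claim is timely.

TIMELY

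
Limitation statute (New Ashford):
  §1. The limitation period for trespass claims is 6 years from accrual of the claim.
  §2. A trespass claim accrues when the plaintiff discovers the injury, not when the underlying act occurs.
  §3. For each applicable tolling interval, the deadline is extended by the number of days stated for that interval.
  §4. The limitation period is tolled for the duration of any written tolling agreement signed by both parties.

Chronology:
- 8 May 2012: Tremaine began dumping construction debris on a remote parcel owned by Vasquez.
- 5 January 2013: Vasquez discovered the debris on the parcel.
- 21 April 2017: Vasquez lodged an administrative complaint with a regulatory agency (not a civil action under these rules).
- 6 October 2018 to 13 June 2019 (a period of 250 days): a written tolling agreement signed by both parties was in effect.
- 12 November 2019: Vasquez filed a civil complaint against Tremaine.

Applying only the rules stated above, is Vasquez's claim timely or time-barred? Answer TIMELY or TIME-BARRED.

The claim did not accrue until Vasquez discovered the injury on 5 January 2013; the 8 May 2012 act date does not start the clock under the stated rule.
The untolled deadline — 6 years after 5 January 2013 — is 5 January 2019.
The period was tolled for 250 days by the written tolling agreement (6 October 2018 to 13 June 2019), pushing the deadline to 12 September 2019.
None of the other events listed affects the running of the period under the stated rules.
Filing on 12 November 2019 missed the 12 September 2019 deadline — the action is time-barred.

TIME-BARRED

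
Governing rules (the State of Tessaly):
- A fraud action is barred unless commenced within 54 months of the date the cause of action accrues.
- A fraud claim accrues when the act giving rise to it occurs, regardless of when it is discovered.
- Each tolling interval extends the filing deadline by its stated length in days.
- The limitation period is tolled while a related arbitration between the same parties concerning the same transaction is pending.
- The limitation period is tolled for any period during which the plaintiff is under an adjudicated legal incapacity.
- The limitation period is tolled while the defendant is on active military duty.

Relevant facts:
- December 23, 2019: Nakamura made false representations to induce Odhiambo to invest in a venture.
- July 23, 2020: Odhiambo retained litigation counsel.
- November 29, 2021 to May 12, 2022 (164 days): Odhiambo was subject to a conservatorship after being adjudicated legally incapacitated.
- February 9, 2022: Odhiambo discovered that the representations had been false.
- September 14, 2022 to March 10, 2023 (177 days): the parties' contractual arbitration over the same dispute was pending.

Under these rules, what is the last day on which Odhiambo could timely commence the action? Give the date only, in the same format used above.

May 30, 2025

Because the rule ties accrual to occurrence, the claim accrued on December 23, 2019, not on the February 9, 2022 discovery date.
54 months from December 23, 2019 is June 23, 2024.
Because the plaintiff's legal incapacity ran from November 29, 2021 to May 12, 2022, the deadline is extended by 164 days to December 4, 2024.
Because the pending related arbitration ran from September 14, 2022 to March 10, 2023, the deadline is extended by 177 days to May 30, 2025.
None of the other events listed affects the running of the period under the stated rules.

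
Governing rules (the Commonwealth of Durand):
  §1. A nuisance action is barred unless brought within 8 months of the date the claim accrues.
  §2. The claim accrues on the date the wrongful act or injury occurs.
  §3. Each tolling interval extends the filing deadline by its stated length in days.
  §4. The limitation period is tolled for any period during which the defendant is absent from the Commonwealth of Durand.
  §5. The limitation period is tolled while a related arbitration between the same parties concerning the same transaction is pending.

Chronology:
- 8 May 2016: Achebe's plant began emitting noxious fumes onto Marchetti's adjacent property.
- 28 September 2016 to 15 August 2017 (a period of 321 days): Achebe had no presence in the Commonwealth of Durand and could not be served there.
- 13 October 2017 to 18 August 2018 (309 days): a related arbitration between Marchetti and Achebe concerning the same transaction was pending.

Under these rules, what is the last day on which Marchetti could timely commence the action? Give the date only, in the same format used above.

30 September 2018

The claim accrued on 8 May 2016, the date of the act.
The untolled deadline — 8 months after 8 May 2016 — is 8 January 2017.
The period was tolled for 321 days by the defendant's absence from the jurisdiction (28 September 2016 to 15 August 2017), pushing the deadline to 25 November 2017.
The pending related arbitration from 13 October 2017 to 18 August 2018 tolled the period for 309 days, extending the deadline to 30 September 2018.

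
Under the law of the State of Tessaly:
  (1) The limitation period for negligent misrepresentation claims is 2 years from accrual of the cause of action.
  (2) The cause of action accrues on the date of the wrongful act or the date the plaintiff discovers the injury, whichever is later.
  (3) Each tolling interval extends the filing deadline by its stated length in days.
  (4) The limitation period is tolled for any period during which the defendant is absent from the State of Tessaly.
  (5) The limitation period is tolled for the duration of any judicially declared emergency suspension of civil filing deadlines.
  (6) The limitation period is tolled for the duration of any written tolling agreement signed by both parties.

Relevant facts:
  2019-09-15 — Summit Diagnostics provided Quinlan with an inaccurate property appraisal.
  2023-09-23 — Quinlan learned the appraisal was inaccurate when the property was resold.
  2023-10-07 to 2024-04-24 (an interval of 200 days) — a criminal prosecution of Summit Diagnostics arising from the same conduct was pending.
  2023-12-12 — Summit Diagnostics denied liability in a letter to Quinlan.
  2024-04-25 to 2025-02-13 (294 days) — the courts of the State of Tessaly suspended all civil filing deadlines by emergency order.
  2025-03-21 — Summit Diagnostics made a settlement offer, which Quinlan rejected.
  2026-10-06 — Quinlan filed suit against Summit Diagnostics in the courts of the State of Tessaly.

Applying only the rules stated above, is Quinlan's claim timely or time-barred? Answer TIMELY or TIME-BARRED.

The claim accrued on 2023-09-23 — the later of the 2019-09-15 act and the 2023-09-23 discovery.
The untolled deadline — 2 years after 2023-09-23 — is 2025-09-23.
The emergency suspension of filing deadlines from 2024-04-25 to 2025-02-13 tolled the period for 294 days, extending the deadline to 2026-07-14.
Although a criminal prosecution ran from 2023-10-07 to 2024-04-24, the stated rules do not make that a tolling event, so it is disregarded.
Nothing else in the chronology tolls or restarts the period.
Filing on 2026-10-06 missed the 2026-07-14 deadline — the action is time-barred.

TIME-BARRED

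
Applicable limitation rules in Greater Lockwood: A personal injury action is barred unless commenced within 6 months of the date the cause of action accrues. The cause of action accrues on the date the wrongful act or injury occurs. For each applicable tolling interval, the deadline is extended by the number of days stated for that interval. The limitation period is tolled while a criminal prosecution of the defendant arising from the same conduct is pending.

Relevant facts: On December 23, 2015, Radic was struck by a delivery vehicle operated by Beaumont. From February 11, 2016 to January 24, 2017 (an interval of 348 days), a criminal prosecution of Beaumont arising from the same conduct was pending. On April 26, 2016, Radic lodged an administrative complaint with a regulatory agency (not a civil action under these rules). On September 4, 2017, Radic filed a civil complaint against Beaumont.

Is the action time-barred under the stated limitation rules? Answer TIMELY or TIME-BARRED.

The claim accrued on December 23, 2015, when the wrongful act occurred.
6 months from December 23, 2015 is June 23, 2016.
The pending criminal prosecution from February 11, 2016 to January 24, 2017 tolled the period for 348 days, extending the deadline to June 6, 2017.
None of the other events listed affects the running of the period under the stated rules.
The September 4, 2017 filing falls after the June 6, 2017 deadline; the claim is time-barred.

TIME-BARRED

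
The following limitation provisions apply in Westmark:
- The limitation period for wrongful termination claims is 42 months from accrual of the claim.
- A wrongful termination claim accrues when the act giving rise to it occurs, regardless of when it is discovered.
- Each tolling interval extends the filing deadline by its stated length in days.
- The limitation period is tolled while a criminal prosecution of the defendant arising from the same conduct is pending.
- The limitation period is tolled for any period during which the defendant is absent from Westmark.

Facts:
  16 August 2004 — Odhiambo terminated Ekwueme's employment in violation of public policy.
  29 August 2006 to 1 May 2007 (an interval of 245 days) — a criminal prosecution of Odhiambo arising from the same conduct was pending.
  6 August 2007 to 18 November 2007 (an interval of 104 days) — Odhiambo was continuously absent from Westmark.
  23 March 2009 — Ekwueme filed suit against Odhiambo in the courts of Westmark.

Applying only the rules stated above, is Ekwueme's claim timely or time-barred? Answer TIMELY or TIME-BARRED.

TIME-BARRED

The limitation period began to run on 16 August 2004.
42 months from 16 August 2004 is 16 February 2008.
The pending criminal prosecution from 29 August 2006 to 1 May 2007 tolled the period for 245 days, extending the deadline to 18 October 2008.
The defendant's absence from the jurisdiction from 6 August 2007 to 18 November 2007 tolled the period for 104 days, extending the deadline to 30 January 2009.
Ekwueme filed on 23 March 2009, after the 30 January 2009 deadline, so the action is time-barred.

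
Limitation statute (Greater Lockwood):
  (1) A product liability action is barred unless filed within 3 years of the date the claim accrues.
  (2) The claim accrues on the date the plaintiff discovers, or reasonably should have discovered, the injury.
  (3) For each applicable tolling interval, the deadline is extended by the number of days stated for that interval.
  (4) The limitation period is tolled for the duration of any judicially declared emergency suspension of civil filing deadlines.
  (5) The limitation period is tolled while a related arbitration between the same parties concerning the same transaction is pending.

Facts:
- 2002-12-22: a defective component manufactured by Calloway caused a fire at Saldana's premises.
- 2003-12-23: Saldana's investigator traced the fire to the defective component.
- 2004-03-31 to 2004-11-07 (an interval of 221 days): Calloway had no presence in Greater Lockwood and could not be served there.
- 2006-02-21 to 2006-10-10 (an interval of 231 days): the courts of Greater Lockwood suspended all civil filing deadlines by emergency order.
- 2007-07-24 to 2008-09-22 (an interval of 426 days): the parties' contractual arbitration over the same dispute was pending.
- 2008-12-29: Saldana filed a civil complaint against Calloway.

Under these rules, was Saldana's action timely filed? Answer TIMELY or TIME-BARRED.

TIME-BARRED

Under the discovery rule, the claim accrued on 2003-12-23, when Saldana discovered the injury — not on the 2002-12-22 date of the underlying act.
Adding the 3 years base period to 2003-12-23 gives a deadline of 2006-12-23, before any tolling.
The period was tolled for 231 days by the emergency suspension of filing deadlines (2006-02-21 to 2006-10-10), pushing the deadline to 2007-08-11.
The period was tolled for 426 days by the pending related arbitration (2007-07-24 to 2008-09-22), pushing the deadline to 2008-10-10.
No stated provision tolls the period for the defendant's absence, so the interval from 2004-03-31 to 2004-11-07 has no effect on the deadline.
Saldana filed on 2008-12-29, after the 2008-10-10 deadline, so the action is time-barred.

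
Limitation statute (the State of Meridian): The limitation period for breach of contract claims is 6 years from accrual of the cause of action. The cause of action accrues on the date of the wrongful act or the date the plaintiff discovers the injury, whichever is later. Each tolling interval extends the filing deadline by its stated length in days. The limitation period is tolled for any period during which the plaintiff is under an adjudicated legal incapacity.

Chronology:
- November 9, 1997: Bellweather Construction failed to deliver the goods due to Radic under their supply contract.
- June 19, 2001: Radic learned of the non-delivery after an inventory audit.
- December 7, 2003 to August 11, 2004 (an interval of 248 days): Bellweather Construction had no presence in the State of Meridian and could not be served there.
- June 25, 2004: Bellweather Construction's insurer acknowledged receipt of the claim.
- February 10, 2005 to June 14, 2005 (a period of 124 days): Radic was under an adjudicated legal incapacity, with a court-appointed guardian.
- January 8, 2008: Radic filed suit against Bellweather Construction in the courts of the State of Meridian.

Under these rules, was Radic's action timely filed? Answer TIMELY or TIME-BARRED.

TIME-BARRED

The claim accrued on June 19, 2001 — the later of the November 9, 1997 act and the June 19, 2001 discovery.
The untolled deadline — 6 years after June 19, 2001 — is June 19, 2007.
The period was tolled for 124 days by the plaintiff's legal incapacity (February 10, 2005 to June 14, 2005), pushing the deadline to October 21, 2007.
No stated provision tolls the period for the defendant's absence, so the interval from December 7, 2003 to August 11, 2004 has no effect on the deadline.
Nothing else in the chronology tolls or restarts the period.
Radic filed on January 8, 2008, after the October 21, 2007 deadline, so the action is time-barred.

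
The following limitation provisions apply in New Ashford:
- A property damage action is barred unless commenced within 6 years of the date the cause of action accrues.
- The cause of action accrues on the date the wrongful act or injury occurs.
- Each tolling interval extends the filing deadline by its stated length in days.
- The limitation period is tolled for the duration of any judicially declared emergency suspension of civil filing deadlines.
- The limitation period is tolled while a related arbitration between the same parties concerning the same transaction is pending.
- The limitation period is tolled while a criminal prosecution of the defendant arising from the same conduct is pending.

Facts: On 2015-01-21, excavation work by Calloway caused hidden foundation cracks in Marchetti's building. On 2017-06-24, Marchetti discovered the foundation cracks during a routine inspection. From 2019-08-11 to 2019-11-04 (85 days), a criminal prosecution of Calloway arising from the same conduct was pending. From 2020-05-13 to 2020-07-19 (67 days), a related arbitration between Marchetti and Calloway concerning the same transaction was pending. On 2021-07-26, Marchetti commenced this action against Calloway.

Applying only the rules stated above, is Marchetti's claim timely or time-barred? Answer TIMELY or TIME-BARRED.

Accrual is governed by the date of the act, so the period began to run on 2015-01-21; the later discovery on 2017-06-24 is irrelevant under the stated rule.
The untolled deadline — 6 years after 2015-01-21 — is 2021-01-21.
Because the pending criminal prosecution ran from 2019-08-11 to 2019-11-04, the deadline is extended by 85 days to 2021-04-16.
Because the pending related arbitration ran from 2020-05-13 to 2020-07-19, the deadline is extended by 67 days to 2021-06-22.
The 2021-07-26 filing falls after the 2021-06-22 deadline; the claim is time-barred.

TIME-BARRED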